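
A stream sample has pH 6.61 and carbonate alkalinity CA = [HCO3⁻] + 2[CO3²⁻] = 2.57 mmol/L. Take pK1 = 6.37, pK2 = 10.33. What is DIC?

DIC = 4.05 mmol/L

CA = [HCO3⁻] + 2[CO3²⁻] = (α₁ + 2α₂)·DIC
At pH 6.61: [H⁺]/K1 = 10^-0.24 = 0.57544, K2/[H⁺] = 10^-3.72 = 0.00019055
α₁ = 1/(1 + 0.57544 + 0.00019055) = 1/1.5756 = 0.6347; α₂ = α₁·K2/[H⁺] = 0.0001209
α₁ + 2α₂ = 0.6349
DIC = CA / (α₁ + 2α₂) = 2.57 / 0.6349 = 4.05 mmol/L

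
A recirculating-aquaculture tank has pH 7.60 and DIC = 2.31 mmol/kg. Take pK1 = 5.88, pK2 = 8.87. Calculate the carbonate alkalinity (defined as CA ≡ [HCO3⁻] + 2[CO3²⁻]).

CA = 2.38 mmol/kg

CA = [HCO3⁻] + 2[CO3²⁻] = (α₁ + 2α₂)·DIC
At pH 7.60: [H⁺]/K1 = 10^-1.72 = 0.019055, K2/[H⁺] = 10^-1.27 = 0.053703
α₁ = 1/(1 + 0.019055 + 0.053703) = 1/1.0728 = 0.9322; α₂ = α₁·K2/[H⁺] = 0.05006
α₁ + 2α₂ = 1.0323
CA = 1.0323 × 2.31 = 2.38 mmol/kg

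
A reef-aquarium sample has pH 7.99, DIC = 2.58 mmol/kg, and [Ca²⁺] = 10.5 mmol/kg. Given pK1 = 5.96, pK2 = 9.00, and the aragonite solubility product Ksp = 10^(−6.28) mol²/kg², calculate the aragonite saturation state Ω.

Ω = 4.56

α₂ = 1 / (1 + [H⁺]/K2 + [H⁺]²/(K1K2)) = 1 / (1 + 10^+1.01 + 10^-1.02)
   = 1 / (1 + 10.233 + 0.095499) = 1/11.328 = 0.08827
[CO3²⁻] = α₂ × DIC = 0.08827 × 2.58 = 0.2277 mmol/kg
Ksp = 10^(−6.28) = 5.248×10^-7
Ω = [Ca²⁺][CO3²⁻]/Ksp = (10.5×10^-3)(2.277×10^-4) / 5.248×10^-7 = 4.56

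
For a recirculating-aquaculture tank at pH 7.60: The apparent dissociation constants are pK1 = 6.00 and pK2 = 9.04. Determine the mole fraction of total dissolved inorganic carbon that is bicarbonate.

α₁ = 1 / (1 + [H⁺]/K1 + K2/[H⁺]) = 1 / (1 + 10^-1.60 + 10^-1.44)
   = 1 / (1 + 0.025119 + 0.036308) = 1/1.0614 = 0.9421

α₁ = 0.942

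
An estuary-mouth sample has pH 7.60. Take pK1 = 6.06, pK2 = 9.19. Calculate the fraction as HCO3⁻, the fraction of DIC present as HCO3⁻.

α₁ = 1 / (1 + [H⁺]/K1 + K2/[H⁺]) = 1 / (1 + 10^-1.54 + 10^-1.59)
   = 1 / (1 + 0.028840 + 0.025704) = 1/1.0545 = 0.9483

α₁ = 0.948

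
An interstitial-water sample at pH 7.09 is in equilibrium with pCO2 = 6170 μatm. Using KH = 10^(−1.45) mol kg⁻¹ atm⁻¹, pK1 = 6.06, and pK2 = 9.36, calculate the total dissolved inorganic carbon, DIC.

[CO2*] = KH · pCO2 = 10^(−1.45) × 6170×10^-6 = 2.189×10^-4 mol/kg
α₀ = 1/(1 + K1/[H⁺] + K1K2/[H⁺]²) = 1/(1 + 10^+1.03 + 10^-1.24) = 0.08494
DIC = [CO2*]/α₀ = 2.189×10^-4 / 0.08494 = 2.58 mmol/kg

DIC = 2.58 mmol/kg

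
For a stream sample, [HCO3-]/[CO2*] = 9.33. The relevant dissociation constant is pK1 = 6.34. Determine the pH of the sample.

pH = 7.31

From K1 = [H⁺][HCO3-]/[CO2*]:  pH = pK1 + log₁₀([HCO3-]/[CO2*])
log₁₀(9.33) = +0.970
pH = 6.34 + (+0.970) = 7.31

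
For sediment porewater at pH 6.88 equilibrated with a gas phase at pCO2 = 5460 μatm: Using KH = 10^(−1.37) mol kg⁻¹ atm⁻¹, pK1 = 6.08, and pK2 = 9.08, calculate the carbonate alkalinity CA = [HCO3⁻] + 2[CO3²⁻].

[CO2*] = KH · pCO2 = 10^(−1.37) × 5460×10^-6 = 2.329×10^-4 mol/kg
α₀ = 1/(1 + K1/[H⁺] + K1K2/[H⁺]²) = 1/(1 + 10^+0.80 + 10^-1.40) = 0.1361
DIC = [CO2*]/α₀ = 2.329×10^-4 / 0.1361 = 1.712 mmol/kg
CA = (α₁ + 2α₂)·DIC = (0.8585 + 2×0.005417) × 1.712 = 1.49 mmol/kg

CA = 1.49 mmol/kg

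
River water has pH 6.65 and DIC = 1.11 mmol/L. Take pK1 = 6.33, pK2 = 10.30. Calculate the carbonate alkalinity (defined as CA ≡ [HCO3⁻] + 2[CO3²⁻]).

CA = [HCO3⁻] + 2[CO3²⁻] = (α₁ + 2α₂)·DIC
At pH 6.65: [H⁺]/K1 = 10^-0.32 = 0.47863, K2/[H⁺] = 10^-3.65 = 0.00022387
α₁ = 1/(1 + 0.47863 + 0.00022387) = 1/1.4789 = 0.6762; α₂ = α₁·K2/[H⁺] = 0.0001514
α₁ + 2α₂ = 0.6765
CA = 0.6765 × 1.11 = 0.751 mmol/L

CA = 0.751 mmol/L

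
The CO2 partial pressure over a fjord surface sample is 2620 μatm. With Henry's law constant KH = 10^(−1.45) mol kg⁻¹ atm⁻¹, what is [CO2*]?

[CO2*] = 93.0 μmol/kg

KH = 10^(−1.45) = 3.548×10^-2 mol kg⁻¹ atm⁻¹
[CO2*] = KH · pCO2 = 3.548×10^-2 × 2620×10^-6 atm = 9.30×10^-5 mol/kg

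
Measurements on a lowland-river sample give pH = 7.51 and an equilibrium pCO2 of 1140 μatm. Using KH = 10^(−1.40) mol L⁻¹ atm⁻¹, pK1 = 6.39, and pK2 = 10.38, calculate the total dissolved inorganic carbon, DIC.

DIC = 0.644 mmol/L

[CO2*] = KH · pCO2 = 10^(−1.40) × 1140×10^-6 = 4.538×10^-5 mol/L
α₀ = 1/(1 + K1/[H⁺] + K1K2/[H⁺]²) = 1/(1 + 10^+1.12 + 10^-1.75) = 0.07042
DIC = [CO2*]/α₀ = 4.538×10^-5 / 0.07042 = 0.644 mmol/L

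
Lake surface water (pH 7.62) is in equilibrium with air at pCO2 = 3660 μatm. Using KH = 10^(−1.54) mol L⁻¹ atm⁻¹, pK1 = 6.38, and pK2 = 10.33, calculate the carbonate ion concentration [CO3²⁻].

[CO2*] = KH · pCO2 = 10^(−1.54) × 3660×10^-6 = 1.056×10^-4 mol/L
α₀ = 1/(1 + K1/[H⁺] + K1K2/[H⁺]²) = 1/(1 + 10^+1.24 + 10^-1.47) = 0.05431
DIC = [CO2*]/α₀ = 1.056×10^-4 / 0.05431 = 1.943 mmol/L
[CO3²⁻] = α₂·DIC; α₂ = 0.001840, so [CO3²⁻] = 0.001840 × 1.943 = 0.00358 mmol/L = 3.58 μmol/L

[CO3²⁻] = 3.58 μmol/L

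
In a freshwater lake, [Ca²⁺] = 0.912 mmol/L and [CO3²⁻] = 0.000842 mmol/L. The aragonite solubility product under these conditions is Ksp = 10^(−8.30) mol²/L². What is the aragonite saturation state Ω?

Ω = 0.153

Ksp = 10^(−8.30) = 5.012×10^-9
Ω = [Ca²⁺][CO3²⁻]/Ksp = (0.912×10^-3)(0.000842×10^-3) / 5.012×10^-9 = 0.153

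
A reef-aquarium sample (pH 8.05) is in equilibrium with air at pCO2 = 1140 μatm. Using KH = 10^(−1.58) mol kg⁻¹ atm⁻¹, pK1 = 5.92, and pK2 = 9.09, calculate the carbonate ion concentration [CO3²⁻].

[CO3²⁻] = 0.369 mmol/kg

[CO2*] = KH · pCO2 = 10^(−1.58) × 1140×10^-6 = 2.999×10^-5 mol/kg
α₀ = 1/(1 + K1/[H⁺] + K1K2/[H⁺]²) = 1/(1 + 10^+2.13 + 10^+1.09) = 0.006748
DIC = [CO2*]/α₀ = 2.999×10^-5 / 0.006748 = 4.444 mmol/kg
[CO3²⁻] = α₂·DIC; α₂ = 0.08301, so [CO3²⁻] = 0.08301 × 4.444 = 0.369 mmol/kg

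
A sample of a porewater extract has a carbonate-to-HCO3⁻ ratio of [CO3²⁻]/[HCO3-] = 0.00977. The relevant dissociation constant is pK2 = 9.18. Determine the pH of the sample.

pH = 7.17

From K2 = [H⁺][CO3²⁻]/[HCO3-]:  pH = pK2 + log₁₀([CO3²⁻]/[HCO3-])
log₁₀(0.00977) = -2.010
pH = 9.18 + (-2.010) = 7.17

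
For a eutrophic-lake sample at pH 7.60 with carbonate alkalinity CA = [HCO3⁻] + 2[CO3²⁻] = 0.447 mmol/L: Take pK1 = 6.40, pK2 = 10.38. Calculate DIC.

CA = [HCO3⁻] + 2[CO3²⁻] = (α₁ + 2α₂)·DIC
At pH 7.60: [H⁺]/K1 = 10^-1.20 = 0.063096, K2/[H⁺] = 10^-2.78 = 0.0016596
α₁ = 1/(1 + 0.063096 + 0.0016596) = 1/1.0648 = 0.9392; α₂ = α₁·K2/[H⁺] = 0.001559
α₁ + 2α₂ = 0.9423
DIC = CA / (α₁ + 2α₂) = 0.447 / 0.9423 = 0.474 mmol/L

DIC = 0.474 mmol/L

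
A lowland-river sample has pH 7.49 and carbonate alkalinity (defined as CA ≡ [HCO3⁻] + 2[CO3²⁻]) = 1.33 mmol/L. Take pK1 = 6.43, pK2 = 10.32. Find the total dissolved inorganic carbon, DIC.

CA = [HCO3⁻] + 2[CO3²⁻] = (α₁ + 2α₂)·DIC
At pH 7.49: [H⁺]/K1 = 10^-1.06 = 0.087096, K2/[H⁺] = 10^-2.83 = 0.0014791
α₁ = 1/(1 + 0.087096 + 0.0014791) = 1/1.0886 = 0.9186; α₂ = α₁·K2/[H⁺] = 0.001359
α₁ + 2α₂ = 0.9213
DIC = CA / (α₁ + 2α₂) = 1.33 / 0.9213 = 1.44 mmol/L

DIC = 1.44 mmol/L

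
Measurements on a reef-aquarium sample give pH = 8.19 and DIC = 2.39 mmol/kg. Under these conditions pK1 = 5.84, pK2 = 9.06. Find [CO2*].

[CO2*] = 9.37 μmol/kg

α₀ = 1 / (1 + K1/[H⁺] + K1K2/[H⁺]²) = 1 / (1 + 10^+2.35 + 10^+1.48)
   = 1 / (1 + 223.87 + 30.200) = 1/255.07 = 0.003920
[CO2*] = α₀ × DIC = 0.003920 × 2.39 = 0.00937 mmol/kg = 9.37 μmol/kg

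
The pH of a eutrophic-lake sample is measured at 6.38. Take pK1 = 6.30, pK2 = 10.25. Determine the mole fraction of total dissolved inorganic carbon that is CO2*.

α₀ = 1 / (1 + K1/[H⁺] + K1K2/[H⁺]²) = 1 / (1 + 10^+0.08 + 10^-3.79)
   = 1 / (1 + 1.2023 + 0.00016218) = 1/2.2024 = 0.4540

α₀ = 0.454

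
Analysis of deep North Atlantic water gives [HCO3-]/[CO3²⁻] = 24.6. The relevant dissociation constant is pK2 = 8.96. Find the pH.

pH = 7.57

From K2 = [H⁺][CO3²⁻]/[HCO3-]:  pH = pK2 − log₁₀([HCO3-]/[CO3²⁻])
log₁₀(24.6) = +1.391
pH = 8.96 − (+1.391) = 7.57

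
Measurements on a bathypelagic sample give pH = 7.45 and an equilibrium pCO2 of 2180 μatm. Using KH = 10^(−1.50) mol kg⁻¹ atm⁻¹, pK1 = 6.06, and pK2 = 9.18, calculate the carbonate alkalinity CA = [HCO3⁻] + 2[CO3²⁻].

[CO2*] = KH · pCO2 = 10^(−1.50) × 2180×10^-6 = 6.894×10^-5 mol/kg
α₀ = 1/(1 + K1/[H⁺] + K1K2/[H⁺]²) = 1/(1 + 10^+1.39 + 10^-0.34) = 0.03846
DIC = [CO2*]/α₀ = 6.894×10^-5 / 0.03846 = 1.793 mmol/kg
CA = (α₁ + 2α₂)·DIC = (0.9440 + 2×0.01758) × 1.793 = 1.76 mmol/kg

CA = 1.76 mmol/kg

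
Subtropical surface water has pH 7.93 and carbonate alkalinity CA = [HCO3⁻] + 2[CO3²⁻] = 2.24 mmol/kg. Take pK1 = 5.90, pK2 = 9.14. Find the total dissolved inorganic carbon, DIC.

CA = [HCO3⁻] + 2[CO3²⁻] = (α₁ + 2α₂)·DIC
At pH 7.93: [H⁺]/K1 = 10^-2.03 = 0.0093325, K2/[H⁺] = 10^-1.21 = 0.061660
α₁ = 1/(1 + 0.0093325 + 0.061660) = 1/1.0710 = 0.9337; α₂ = α₁·K2/[H⁺] = 0.05757
α₁ + 2α₂ = 1.0489
DIC = CA / (α₁ + 2α₂) = 2.24 / 1.0489 = 2.14 mmol/kg

DIC = 2.14 mmol/kg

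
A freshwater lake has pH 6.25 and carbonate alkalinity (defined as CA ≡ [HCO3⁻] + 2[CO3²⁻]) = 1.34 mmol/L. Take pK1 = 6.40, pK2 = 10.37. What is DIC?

CA = [HCO3⁻] + 2[CO3²⁻] = (α₁ + 2α₂)·DIC
At pH 6.25: [H⁺]/K1 = 10^0.15 = 1.4125, K2/[H⁺] = 10^-4.12 = 7.5858×10^-5
α₁ = 1/(1 + 1.4125 + 7.5858×10^-5) = 1/2.4126 = 0.4145; α₂ = α₁·K2/[H⁺] = 3.144×10^-5
α₁ + 2α₂ = 0.4146
DIC = CA / (α₁ + 2α₂) = 1.34 / 0.4146 = 3.23 mmol/L

DIC = 3.23 mmol/L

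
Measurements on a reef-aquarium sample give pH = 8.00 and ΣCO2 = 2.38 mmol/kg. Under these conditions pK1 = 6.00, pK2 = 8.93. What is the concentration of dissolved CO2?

[CO2*] = 0.0211 mmol/kg

α₀ = 1 / (1 + K1/[H⁺] + K1K2/[H⁺]²) = 1 / (1 + 10^+2.00 + 10^+1.07)
   = 1 / (1 + 100.00 + 11.749) = 1/112.75 = 0.008869
[CO2*] = α₀ × DIC = 0.008869 × 2.38 = 0.0211 mmol/kg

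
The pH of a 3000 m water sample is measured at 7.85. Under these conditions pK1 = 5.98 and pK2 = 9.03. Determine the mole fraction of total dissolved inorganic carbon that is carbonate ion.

α₂ = 1 / (1 + [H⁺]/K2 + [H⁺]²/(K1K2)) = 1 / (1 + 10^+1.18 + 10^-0.69)
   = 1 / (1 + 15.136 + 0.20417) = 1/16.340 = 0.06120

α₂ = 0.0612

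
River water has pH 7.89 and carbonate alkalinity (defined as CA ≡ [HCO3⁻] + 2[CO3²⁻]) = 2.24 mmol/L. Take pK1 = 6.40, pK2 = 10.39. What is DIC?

DIC = 2.30 mmol/L

CA = [HCO3⁻] + 2[CO3²⁻] = (α₁ + 2α₂)·DIC
At pH 7.89: [H⁺]/K1 = 10^-1.49 = 0.032359, K2/[H⁺] = 10^-2.50 = 0.0031623
α₁ = 1/(1 + 0.032359 + 0.0031623) = 1/1.0355 = 0.9657; α₂ = α₁·K2/[H⁺] = 0.003054
α₁ + 2α₂ = 0.9718
DIC = CA / (α₁ + 2α₂) = 2.24 / 0.9718 = 2.30 mmol/L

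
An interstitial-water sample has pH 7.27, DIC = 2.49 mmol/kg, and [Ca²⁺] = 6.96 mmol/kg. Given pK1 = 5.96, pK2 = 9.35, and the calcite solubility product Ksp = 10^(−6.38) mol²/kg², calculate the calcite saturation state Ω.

α₂ = 1 / (1 + [H⁺]/K2 + [H⁺]²/(K1K2)) = 1 / (1 + 10^+2.08 + 10^+0.77)
   = 1 / (1 + 120.23 + 5.8884) = 1/127.11 = 0.007867
[CO3²⁻] = α₂ × DIC = 0.007867 × 2.49 = 0.01959 mmol/kg = 19.59 μmol/kg
Ksp = 10^(−6.38) = 4.169×10^-7
Ω = [Ca²⁺][CO3²⁻]/Ksp = (6.96×10^-3)(1.959×10^-5) / 4.169×10^-7 = 0.327

Ω = 0.327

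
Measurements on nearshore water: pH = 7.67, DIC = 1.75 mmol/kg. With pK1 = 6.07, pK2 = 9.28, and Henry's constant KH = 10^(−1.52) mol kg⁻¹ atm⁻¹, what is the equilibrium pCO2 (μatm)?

pCO2 = 1390 μatm

α₀ = 1 / (1 + K1/[H⁺] + K1K2/[H⁺]²) = 1 / (1 + 10^+1.60 + 10^-0.01)
   = 1 / (1 + 39.811 + 0.97724) = 1/41.788 = 0.02393
[CO2*] = α₀ × DIC = 0.02393 × 1.75 = 0.04188 mmol/kg
pCO2 = [CO2*]/KH = 4.188×10^-5 / 3.020×10^-2 = 1390 μatm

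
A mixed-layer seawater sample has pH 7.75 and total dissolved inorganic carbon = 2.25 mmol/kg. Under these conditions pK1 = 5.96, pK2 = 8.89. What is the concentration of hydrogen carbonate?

α₁ = 1 / (1 + [H⁺]/K1 + K2/[H⁺]) = 1 / (1 + 10^-1.79 + 10^-1.14)
   = 1 / (1 + 0.016218 + 0.072444) = 1/1.0887 = 0.9186
[HCO3⁻] = α₁ × DIC = 0.9186 × 2.25 = 2.07 mmol/kg

[HCO3⁻] = 2.07 mmol/kg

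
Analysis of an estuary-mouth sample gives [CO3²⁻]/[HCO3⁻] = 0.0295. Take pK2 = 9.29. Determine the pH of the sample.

From K2 = [H⁺][CO3²⁻]/[HCO3⁻]:  pH = pK2 + log₁₀([CO3²⁻]/[HCO3⁻])
log₁₀(0.0295) = -1.530
pH = 9.29 + (-1.530) = 7.76

pH = 7.76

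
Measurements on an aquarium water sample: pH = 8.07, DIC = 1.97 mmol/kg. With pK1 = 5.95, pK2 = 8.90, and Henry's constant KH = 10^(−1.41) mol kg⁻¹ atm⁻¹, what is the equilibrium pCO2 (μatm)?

pCO2 = 332 μatm

α₀ = 1 / (1 + K1/[H⁺] + K1K2/[H⁺]²) = 1 / (1 + 10^+2.12 + 10^+1.29)
   = 1 / (1 + 131.83 + 19.498) = 1/152.32 = 0.006565
[CO2*] = α₀ × DIC = 0.006565 × 1.97 = 0.01293 mmol/kg = 12.93 μmol/kg
pCO2 = [CO2*]/KH = 1.293×10^-5 / 3.890×10^-2 = 332 μatm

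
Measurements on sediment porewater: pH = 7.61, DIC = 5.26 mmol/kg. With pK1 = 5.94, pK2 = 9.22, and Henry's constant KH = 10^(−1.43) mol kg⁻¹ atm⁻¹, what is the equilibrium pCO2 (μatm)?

pCO2 = 2890 μatm

α₀ = 1 / (1 + K1/[H⁺] + K1K2/[H⁺]²) = 1 / (1 + 10^+1.67 + 10^+0.06)
   = 1 / (1 + 46.774 + 1.1482) = 1/48.922 = 0.02044
[CO2*] = α₀ × DIC = 0.02044 × 5.26 = 0.1075 mmol/kg
pCO2 = [CO2*]/KH = 1.075×10^-4 / 3.715×10^-2 = 2890 μatm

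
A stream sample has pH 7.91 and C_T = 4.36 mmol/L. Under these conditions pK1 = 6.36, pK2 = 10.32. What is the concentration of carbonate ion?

[CO3²⁻] = 16.4 μmol/L

α₂ = 1 / (1 + [H⁺]/K2 + [H⁺]²/(K1K2)) = 1 / (1 + 10^+2.41 + 10^+0.86)
   = 1 / (1 + 257.04 + 7.2444) = 1/265.28 = 0.003770
[CO3²⁻] = α₂ × DIC = 0.003770 × 4.36 = 0.0164 mmol/L = 16.4 μmol/L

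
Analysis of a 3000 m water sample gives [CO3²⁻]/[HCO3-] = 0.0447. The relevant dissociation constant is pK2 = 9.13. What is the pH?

From K2 = [H⁺][CO3²⁻]/[HCO3-]:  pH = pK2 + log₁₀([CO3²⁻]/[HCO3-])
log₁₀(0.0447) = -1.350
pH = 9.13 + (-1.350) = 7.78

pH = 7.78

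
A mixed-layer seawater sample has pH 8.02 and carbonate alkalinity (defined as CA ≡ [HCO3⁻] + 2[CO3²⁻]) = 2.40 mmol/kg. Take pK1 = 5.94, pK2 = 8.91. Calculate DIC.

CA = [HCO3⁻] + 2[CO3²⁻] = (α₁ + 2α₂)·DIC
At pH 8.02: [H⁺]/K1 = 10^-2.08 = 0.0083176, K2/[H⁺] = 10^-0.89 = 0.12882
α₁ = 1/(1 + 0.0083176 + 0.12882) = 1/1.1371 = 0.8794; α₂ = α₁·K2/[H⁺] = 0.1133
α₁ + 2α₂ = 1.1060
DIC = CA / (α₁ + 2α₂) = 2.40 / 1.1060 = 2.17 mmol/kg

DIC = 2.17 mmol/kg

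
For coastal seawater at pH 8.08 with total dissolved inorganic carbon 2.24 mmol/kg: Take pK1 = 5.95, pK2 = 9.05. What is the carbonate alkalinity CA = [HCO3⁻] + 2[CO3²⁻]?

CA = [HCO3⁻] + 2[CO3²⁻] = (α₁ + 2α₂)·DIC
At pH 8.08: [H⁺]/K1 = 10^-2.13 = 0.0074131, K2/[H⁺] = 10^-0.97 = 0.10715
α₁ = 1/(1 + 0.0074131 + 0.10715) = 1/1.1146 = 0.8972; α₂ = α₁·K2/[H⁺] = 0.09614
α₁ + 2α₂ = 1.0895
CA = 1.0895 × 2.24 = 2.44 mmol/kg

CA = 2.44 mmol/kg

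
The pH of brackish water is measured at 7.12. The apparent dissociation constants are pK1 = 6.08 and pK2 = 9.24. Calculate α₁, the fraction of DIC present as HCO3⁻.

α₁ = 0.910

α₁ = 1 / (1 + [H⁺]/K1 + K2/[H⁺]) = 1 / (1 + 10^-1.04 + 10^-2.12)
   = 1 / (1 + 0.091201 + 0.0075858) = 1/1.0988 = 0.9101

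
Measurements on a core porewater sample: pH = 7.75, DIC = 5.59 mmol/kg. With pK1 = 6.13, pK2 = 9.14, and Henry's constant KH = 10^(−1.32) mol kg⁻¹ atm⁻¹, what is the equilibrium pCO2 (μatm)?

α₀ = 1 / (1 + K1/[H⁺] + K1K2/[H⁺]²) = 1 / (1 + 10^+1.62 + 10^+0.23)
   = 1 / (1 + 41.687 + 1.6982) = 1/44.385 = 0.02253
[CO2*] = α₀ × DIC = 0.02253 × 5.59 = 0.1259 mmol/kg
pCO2 = [CO2*]/KH = 1.259×10^-4 / 4.786×10^-2 = 2630 μatm

pCO2 = 2630 μatm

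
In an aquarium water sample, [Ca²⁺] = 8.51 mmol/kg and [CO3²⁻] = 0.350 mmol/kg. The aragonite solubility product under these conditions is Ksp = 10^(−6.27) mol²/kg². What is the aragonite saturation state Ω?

Ω = 5.55

Ksp = 10^(−6.27) = 5.370×10^-7
Ω = [Ca²⁺][CO3²⁻]/Ksp = (8.51×10^-3)(0.350×10^-3) / 5.370×10^-7 = 5.55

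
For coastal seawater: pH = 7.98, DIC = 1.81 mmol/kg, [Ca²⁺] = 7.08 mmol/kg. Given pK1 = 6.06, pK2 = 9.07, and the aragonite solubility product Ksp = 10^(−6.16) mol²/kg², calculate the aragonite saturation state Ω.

α₂ = 1 / (1 + [H⁺]/K2 + [H⁺]²/(K1K2)) = 1 / (1 + 10^+1.09 + 10^-0.83)
   = 1 / (1 + 12.303 + 0.14791) = 1/13.451 = 0.07435
[CO3²⁻] = α₂ × DIC = 0.07435 × 1.81 = 0.1346 mmol/kg
Ksp = 10^(−6.16) = 6.918×10^-7
Ω = [Ca²⁺][CO3²⁻]/Ksp = (7.08×10^-3)(1.346×10^-4) / 6.918×10^-7 = 1.38

Ω = 1.38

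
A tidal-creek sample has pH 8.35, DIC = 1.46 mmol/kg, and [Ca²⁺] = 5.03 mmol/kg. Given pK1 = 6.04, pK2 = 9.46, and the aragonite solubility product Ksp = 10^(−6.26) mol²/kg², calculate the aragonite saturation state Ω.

α₂ = 1 / (1 + [H⁺]/K2 + [H⁺]²/(K1K2)) = 1 / (1 + 10^+1.11 + 10^-1.20)
   = 1 / (1 + 12.882 + 0.063096) = 1/13.946 = 0.07171
[CO3²⁻] = α₂ × DIC = 0.07171 × 1.46 = 0.1047 mmol/kg
Ksp = 10^(−6.26) = 5.495×10^-7
Ω = [Ca²⁺][CO3²⁻]/Ksp = (5.03×10^-3)(1.047×10^-4) / 5.495×10^-7 = 0.958

Ω = 0.958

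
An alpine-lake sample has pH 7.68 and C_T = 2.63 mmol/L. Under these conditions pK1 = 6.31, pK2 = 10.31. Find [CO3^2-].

α₂ = 1 / (1 + [H⁺]/K2 + [H⁺]²/(K1K2)) = 1 / (1 + 10^+2.63 + 10^+1.26)
   = 1 / (1 + 426.58 + 18.197) = 1/445.78 = 0.002243
[CO3²⁻] = α₂ × DIC = 0.002243 × 2.63 = 0.00590 mmol/L = 5.90 μmol/L

[CO3²⁻] = 5.90 μmol/L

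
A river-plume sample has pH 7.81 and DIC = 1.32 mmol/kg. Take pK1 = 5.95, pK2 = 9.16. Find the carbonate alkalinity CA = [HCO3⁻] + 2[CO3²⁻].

CA = 1.36 mmol/kg

CA = [HCO3⁻] + 2[CO3²⁻] = (α₁ + 2α₂)·DIC
At pH 7.81: [H⁺]/K1 = 10^-1.86 = 0.013804, K2/[H⁺] = 10^-1.35 = 0.044668
α₁ = 1/(1 + 0.013804 + 0.044668) = 1/1.0585 = 0.9448; α₂ = α₁·K2/[H⁺] = 0.04220
α₁ + 2α₂ = 1.0292
CA = 1.0292 × 1.32 = 1.36 mmol/kg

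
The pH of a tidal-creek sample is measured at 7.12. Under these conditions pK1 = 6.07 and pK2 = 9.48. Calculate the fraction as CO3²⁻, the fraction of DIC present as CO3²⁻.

α₂ = 1 / (1 + [H⁺]/K2 + [H⁺]²/(K1K2)) = 1 / (1 + 10^+2.36 + 10^+1.31)
   = 1 / (1 + 229.09 + 20.417) = 1/250.50 = 0.003992

α₂ = 0.00399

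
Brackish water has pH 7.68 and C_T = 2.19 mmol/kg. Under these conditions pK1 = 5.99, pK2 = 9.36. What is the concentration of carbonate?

[CO3²⁻] = 0.0439 mmol/kg

α₂ = 1 / (1 + [H⁺]/K2 + [H⁺]²/(K1K2)) = 1 / (1 + 10^+1.68 + 10^-0.01)
   = 1 / (1 + 47.863 + 0.97724) = 1/49.840 = 0.02006
[CO3²⁻] = α₂ × DIC = 0.02006 × 2.19 = 0.0439 mmol/kg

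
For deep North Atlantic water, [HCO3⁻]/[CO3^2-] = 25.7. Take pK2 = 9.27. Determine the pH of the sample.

pH = 7.86

From K2 = [H⁺][CO3^2-]/[HCO3⁻]:  pH = pK2 − log₁₀([HCO3⁻]/[CO3^2-])
log₁₀(25.7) = +1.410
pH = 9.27 − (+1.410) = 7.86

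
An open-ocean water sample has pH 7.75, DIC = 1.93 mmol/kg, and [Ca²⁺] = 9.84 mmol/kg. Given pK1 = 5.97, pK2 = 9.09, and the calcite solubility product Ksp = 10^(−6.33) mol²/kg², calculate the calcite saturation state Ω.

Ω = 1.75

α₂ = 1 / (1 + [H⁺]/K2 + [H⁺]²/(K1K2)) = 1 / (1 + 10^+1.34 + 10^-0.44)
   = 1 / (1 + 21.878 + 0.36308) = 1/23.241 = 0.04303
[CO3²⁻] = α₂ × DIC = 0.04303 × 1.93 = 0.08304 mmol/kg
Ksp = 10^(−6.33) = 4.677×10^-7
Ω = [Ca²⁺][CO3²⁻]/Ksp = (9.84×10^-3)(8.304×10^-5) / 4.677×10^-7 = 1.75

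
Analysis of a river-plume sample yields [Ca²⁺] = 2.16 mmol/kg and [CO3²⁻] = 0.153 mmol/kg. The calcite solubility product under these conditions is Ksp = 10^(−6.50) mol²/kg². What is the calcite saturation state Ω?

Ksp = 10^(−6.50) = 3.162×10^-7
Ω = [Ca²⁺][CO3²⁻]/Ksp = (2.16×10^-3)(0.153×10^-3) / 3.162×10^-7 = 1.05

Ω = 1.05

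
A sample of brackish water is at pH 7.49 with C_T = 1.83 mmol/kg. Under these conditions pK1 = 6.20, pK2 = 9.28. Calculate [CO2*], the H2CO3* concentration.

[CO2*] = 0.0879 mmol/kg

α₀ = 1 / (1 + K1/[H⁺] + K1K2/[H⁺]²) = 1 / (1 + 10^+1.29 + 10^-0.50)
   = 1 / (1 + 19.498 + 0.31623) = 1/20.815 = 0.04804
[CO2*] = α₀ × DIC = 0.04804 × 1.83 = 0.0879 mmol/kg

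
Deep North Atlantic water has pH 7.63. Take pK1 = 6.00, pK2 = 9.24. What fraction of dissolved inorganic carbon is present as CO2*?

α₀ = 0.0224

α₀ = 1 / (1 + K1/[H⁺] + K1K2/[H⁺]²) = 1 / (1 + 10^+1.63 + 10^+0.02)
   = 1 / (1 + 42.658 + 1.0471) = 1/44.705 = 0.02237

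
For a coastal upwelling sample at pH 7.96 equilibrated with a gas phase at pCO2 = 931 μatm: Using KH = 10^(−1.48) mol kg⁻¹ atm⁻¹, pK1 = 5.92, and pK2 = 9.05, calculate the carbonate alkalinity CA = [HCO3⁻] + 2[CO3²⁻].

[CO2*] = KH · pCO2 = 10^(−1.48) × 931×10^-6 = 3.083×10^-5 mol/kg
α₀ = 1/(1 + K1/[H⁺] + K1K2/[H⁺]²) = 1/(1 + 10^+2.04 + 10^+0.95) = 0.008364
DIC = [CO2*]/α₀ = 3.083×10^-5 / 0.008364 = 3.686 mmol/kg
CA = (α₁ + 2α₂)·DIC = (0.9171 + 2×0.07454) × 3.686 = 3.93 mmol/kg

CA = 3.93 mmol/kg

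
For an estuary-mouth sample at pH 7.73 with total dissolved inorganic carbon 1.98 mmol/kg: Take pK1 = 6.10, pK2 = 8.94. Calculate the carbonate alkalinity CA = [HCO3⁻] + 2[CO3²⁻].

CA = [HCO3⁻] + 2[CO3²⁻] = (α₁ + 2α₂)·DIC
At pH 7.73: [H⁺]/K1 = 10^-1.63 = 0.023442, K2/[H⁺] = 10^-1.21 = 0.061660
α₁ = 1/(1 + 0.023442 + 0.061660) = 1/1.0851 = 0.9216; α₂ = α₁·K2/[H⁺] = 0.05682
α₁ + 2α₂ = 1.0352
CA = 1.0352 × 1.98 = 2.05 mmol/kg

CA = 2.05 mmol/kg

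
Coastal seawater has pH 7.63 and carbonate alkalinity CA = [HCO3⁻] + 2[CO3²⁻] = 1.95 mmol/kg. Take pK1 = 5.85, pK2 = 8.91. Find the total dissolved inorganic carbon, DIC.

CA = [HCO3⁻] + 2[CO3²⁻] = (α₁ + 2α₂)·DIC
At pH 7.63: [H⁺]/K1 = 10^-1.78 = 0.016596, K2/[H⁺] = 10^-1.28 = 0.052481
α₁ = 1/(1 + 0.016596 + 0.052481) = 1/1.0691 = 0.9354; α₂ = α₁·K2/[H⁺] = 0.04909
α₁ + 2α₂ = 1.0336
DIC = CA / (α₁ + 2α₂) = 1.95 / 1.0336 = 1.89 mmol/kg

DIC = 1.89 mmol/kg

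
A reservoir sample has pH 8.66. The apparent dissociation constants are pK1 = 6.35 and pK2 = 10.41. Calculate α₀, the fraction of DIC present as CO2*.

α₀ = 0.00479

α₀ = 1 / (1 + K1/[H⁺] + K1K2/[H⁺]²) = 1 / (1 + 10^+2.31 + 10^+0.56)
   = 1 / (1 + 204.17 + 3.6308) = 1/208.80 = 0.004789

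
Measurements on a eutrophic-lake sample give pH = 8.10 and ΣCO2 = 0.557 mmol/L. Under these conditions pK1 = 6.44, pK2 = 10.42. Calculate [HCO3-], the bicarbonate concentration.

α₁ = 1 / (1 + [H⁺]/K1 + K2/[H⁺]) = 1 / (1 + 10^-1.66 + 10^-2.32)
   = 1 / (1 + 0.021878 + 0.0047863) = 1/1.0267 = 0.9740
[HCO3⁻] = α₁ × DIC = 0.9740 × 0.557 = 0.543 mmol/L

[HCO3⁻] = 0.543 mmol/L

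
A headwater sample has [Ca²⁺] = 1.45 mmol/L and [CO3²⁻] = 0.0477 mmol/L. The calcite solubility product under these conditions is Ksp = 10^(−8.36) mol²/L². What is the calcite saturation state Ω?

Ksp = 10^(−8.36) = 4.365×10^-9
Ω = [Ca²⁺][CO3²⁻]/Ksp = (1.45×10^-3)(0.0477×10^-3) / 4.365×10^-9 = 15.8

Ω = 15.8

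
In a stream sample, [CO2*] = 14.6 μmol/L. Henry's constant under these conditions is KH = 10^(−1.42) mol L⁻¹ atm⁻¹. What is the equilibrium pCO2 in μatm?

pCO2 = 384 μatm

KH = 10^(−1.42) = 3.802×10^-2 mol L⁻¹ atm⁻¹
pCO2 = [CO2*]/KH = 14.6×10^-6 / 3.802×10^-2 = 3.84×10^-4 atm = 384 μatm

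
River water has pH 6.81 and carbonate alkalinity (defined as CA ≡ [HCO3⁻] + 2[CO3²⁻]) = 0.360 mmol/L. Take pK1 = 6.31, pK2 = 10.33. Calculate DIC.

CA = [HCO3⁻] + 2[CO3²⁻] = (α₁ + 2α₂)·DIC
At pH 6.81: [H⁺]/K1 = 10^-0.50 = 0.31623, K2/[H⁺] = 10^-3.52 = 0.00030200
α₁ = 1/(1 + 0.31623 + 0.00030200) = 1/1.3165 = 0.7596; α₂ = α₁·K2/[H⁺] = 0.0002294
α₁ + 2α₂ = 0.7600
DIC = CA / (α₁ + 2α₂) = 0.360 / 0.7600 = 0.474 mmol/L

DIC = 0.474 mmol/L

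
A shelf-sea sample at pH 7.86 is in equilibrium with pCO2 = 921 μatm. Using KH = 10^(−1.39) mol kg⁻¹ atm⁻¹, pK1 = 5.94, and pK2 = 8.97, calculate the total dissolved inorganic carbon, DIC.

DIC = 3.40 mmol/kg

[CO2*] = KH · pCO2 = 10^(−1.39) × 921×10^-6 = 3.752×10^-5 mol/kg
α₀ = 1/(1 + K1/[H⁺] + K1K2/[H⁺]²) = 1/(1 + 10^+1.92 + 10^+0.81) = 0.01103
DIC = [CO2*]/α₀ = 3.752×10^-5 / 0.01103 = 3.40 mmol/kg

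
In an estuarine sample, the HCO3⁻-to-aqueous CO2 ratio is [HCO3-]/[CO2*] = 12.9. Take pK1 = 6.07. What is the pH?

From K1 = [H⁺][HCO3-]/[CO2*]:  pH = pK1 + log₁₀([HCO3-]/[CO2*])
log₁₀(12.9) = +1.111
pH = 6.07 + (+1.111) = 7.18

pH = 7.18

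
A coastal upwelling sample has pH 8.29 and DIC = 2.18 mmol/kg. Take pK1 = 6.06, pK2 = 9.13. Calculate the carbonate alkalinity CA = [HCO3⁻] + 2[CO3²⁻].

CA = [HCO3⁻] + 2[CO3²⁻] = (α₁ + 2α₂)·DIC
At pH 8.29: [H⁺]/K1 = 10^-2.23 = 0.0058884, K2/[H⁺] = 10^-0.84 = 0.14454
α₁ = 1/(1 + 0.0058884 + 0.14454) = 1/1.1504 = 0.8692; α₂ = α₁·K2/[H⁺] = 0.1256
α₁ + 2α₂ = 1.1205
CA = 1.1205 × 2.18 = 2.44 mmol/kg

CA = 2.44 mmol/kg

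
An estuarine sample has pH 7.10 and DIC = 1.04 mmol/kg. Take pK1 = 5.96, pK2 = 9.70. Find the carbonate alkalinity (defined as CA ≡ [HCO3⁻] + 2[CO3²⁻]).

CA = 0.972 mmol/kg

CA = [HCO3⁻] + 2[CO3²⁻] = (α₁ + 2α₂)·DIC
At pH 7.10: [H⁺]/K1 = 10^-1.14 = 0.072444, K2/[H⁺] = 10^-2.60 = 0.0025119
α₁ = 1/(1 + 0.072444 + 0.0025119) = 1/1.0750 = 0.9303; α₂ = α₁·K2/[H⁺] = 0.002337
α₁ + 2α₂ = 0.9349
CA = 0.9349 × 1.04 = 0.972 mmol/kg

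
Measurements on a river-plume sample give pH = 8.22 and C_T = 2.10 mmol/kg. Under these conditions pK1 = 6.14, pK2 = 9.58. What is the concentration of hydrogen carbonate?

α₁ = 1 / (1 + [H⁺]/K1 + K2/[H⁺]) = 1 / (1 + 10^-2.08 + 10^-1.36)
   = 1 / (1 + 0.0083176 + 0.043652) = 1/1.0520 = 0.9506
[HCO3⁻] = α₁ × DIC = 0.9506 × 2.10 = 2.00 mmol/kg

[HCO3⁻] = 2.00 mmol/kg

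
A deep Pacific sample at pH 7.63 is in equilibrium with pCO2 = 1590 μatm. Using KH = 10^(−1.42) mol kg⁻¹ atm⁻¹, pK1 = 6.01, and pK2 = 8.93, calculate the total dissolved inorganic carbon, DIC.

[CO2*] = KH · pCO2 = 10^(−1.42) × 1590×10^-6 = 6.045×10^-5 mol/kg
α₀ = 1/(1 + K1/[H⁺] + K1K2/[H⁺]²) = 1/(1 + 10^+1.62 + 10^+0.32) = 0.02233
DIC = [CO2*]/α₀ = 6.045×10^-5 / 0.02233 = 2.71 mmol/kg

DIC = 2.71 mmol/kg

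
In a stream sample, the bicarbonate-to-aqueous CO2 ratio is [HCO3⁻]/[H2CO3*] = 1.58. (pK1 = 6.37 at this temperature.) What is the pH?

pH = 6.57

From K1 = [H⁺][HCO3⁻]/[H2CO3*]:  pH = pK1 + log₁₀([HCO3⁻]/[H2CO3*])
log₁₀(1.58) = +0.199
pH = 6.37 + (+0.199) = 6.57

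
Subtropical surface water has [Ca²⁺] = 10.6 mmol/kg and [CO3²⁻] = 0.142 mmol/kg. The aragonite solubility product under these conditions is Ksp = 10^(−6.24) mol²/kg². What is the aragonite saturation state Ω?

Ω = 2.62

Ksp = 10^(−6.24) = 5.754×10^-7
Ω = [Ca²⁺][CO3²⁻]/Ksp = (10.6×10^-3)(0.142×10^-3) / 5.754×10^-7 = 2.62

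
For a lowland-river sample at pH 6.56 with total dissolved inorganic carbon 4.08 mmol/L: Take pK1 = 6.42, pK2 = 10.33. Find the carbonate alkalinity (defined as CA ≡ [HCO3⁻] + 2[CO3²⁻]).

CA = 2.37 mmol/L

CA = [HCO3⁻] + 2[CO3²⁻] = (α₁ + 2α₂)·DIC
At pH 6.56: [H⁺]/K1 = 10^-0.14 = 0.72444, K2/[H⁺] = 10^-3.77 = 0.00016982
α₁ = 1/(1 + 0.72444 + 0.00016982) = 1/1.7246 = 0.5798; α₂ = α₁·K2/[H⁺] = 9.847×10^-5
α₁ + 2α₂ = 0.5800
CA = 0.5800 × 4.08 = 2.37 mmol/L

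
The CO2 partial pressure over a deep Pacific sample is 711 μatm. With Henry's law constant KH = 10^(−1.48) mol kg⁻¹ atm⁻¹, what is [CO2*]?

KH = 10^(−1.48) = 3.311×10^-2 mol kg⁻¹ atm⁻¹
[CO2*] = KH · pCO2 = 3.311×10^-2 × 711×10^-6 atm = 2.35×10^-5 mol/kg

[CO2*] = 23.5 μmol/kg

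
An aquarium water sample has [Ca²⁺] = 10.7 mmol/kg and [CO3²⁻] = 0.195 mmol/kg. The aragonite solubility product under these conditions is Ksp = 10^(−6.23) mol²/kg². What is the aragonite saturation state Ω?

Ω = 3.54

Ksp = 10^(−6.23) = 5.888×10^-7
Ω = [Ca²⁺][CO3²⁻]/Ksp = (10.7×10^-3)(0.195×10^-3) / 5.888×10^-7 = 3.54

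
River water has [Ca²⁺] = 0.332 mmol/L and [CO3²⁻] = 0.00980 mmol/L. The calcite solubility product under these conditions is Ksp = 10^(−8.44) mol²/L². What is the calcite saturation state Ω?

Ω = 0.896

Ksp = 10^(−8.44) = 3.631×10^-9
Ω = [Ca²⁺][CO3²⁻]/Ksp = (0.332×10^-3)(0.00980×10^-3) / 3.631×10^-9 = 0.896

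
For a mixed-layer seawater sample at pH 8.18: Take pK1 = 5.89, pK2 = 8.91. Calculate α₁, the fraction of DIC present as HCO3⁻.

α₁ = 0.839

α₁ = 1 / (1 + [H⁺]/K1 + K2/[H⁺]) = 1 / (1 + 10^-2.29 + 10^-0.73)
   = 1 / (1 + 0.0051286 + 0.18621) = 1/1.1913 = 0.8394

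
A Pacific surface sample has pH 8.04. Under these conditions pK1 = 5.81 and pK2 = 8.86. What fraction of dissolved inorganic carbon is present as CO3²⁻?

α₂ = 0.131

α₂ = 1 / (1 + [H⁺]/K2 + [H⁺]²/(K1K2)) = 1 / (1 + 10^+0.82 + 10^-1.41)
   = 1 / (1 + 6.6069 + 0.038905) = 1/7.6458 = 0.1308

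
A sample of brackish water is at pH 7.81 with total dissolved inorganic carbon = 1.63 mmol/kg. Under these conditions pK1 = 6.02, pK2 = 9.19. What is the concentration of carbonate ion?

[CO3²⁻] = 0.0642 mmol/kg

α₂ = 1 / (1 + [H⁺]/K2 + [H⁺]²/(K1K2)) = 1 / (1 + 10^+1.38 + 10^-0.41)
   = 1 / (1 + 23.988 + 0.38905) = 1/25.377 = 0.03941
[CO3²⁻] = α₂ × DIC = 0.03941 × 1.63 = 0.0642 mmol/kg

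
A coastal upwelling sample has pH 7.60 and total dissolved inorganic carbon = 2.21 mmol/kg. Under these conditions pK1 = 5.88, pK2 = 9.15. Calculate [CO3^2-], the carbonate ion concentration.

[CO3²⁻] = 0.0595 mmol/kg

α₂ = 1 / (1 + [H⁺]/K2 + [H⁺]²/(K1K2)) = 1 / (1 + 10^+1.55 + 10^-0.17)
   = 1 / (1 + 35.481 + 0.67608) = 1/37.157 = 0.02691
[CO3²⁻] = α₂ × DIC = 0.02691 × 2.21 = 0.0595 mmol/kg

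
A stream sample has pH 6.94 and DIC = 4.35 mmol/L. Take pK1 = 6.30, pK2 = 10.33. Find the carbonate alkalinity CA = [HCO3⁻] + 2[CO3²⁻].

CA = [HCO3⁻] + 2[CO3²⁻] = (α₁ + 2α₂)·DIC
At pH 6.94: [H⁺]/K1 = 10^-0.64 = 0.22909, K2/[H⁺] = 10^-3.39 = 0.00040738
α₁ = 1/(1 + 0.22909 + 0.00040738) = 1/1.2295 = 0.8133; α₂ = α₁·K2/[H⁺] = 0.0003313
α₁ + 2α₂ = 0.8140
CA = 0.8140 × 4.35 = 3.54 mmol/L

CA = 3.54 mmol/L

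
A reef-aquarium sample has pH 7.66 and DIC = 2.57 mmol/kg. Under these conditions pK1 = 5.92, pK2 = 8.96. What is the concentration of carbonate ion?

[CO3²⁻] = 0.121 mmol/kg

α₂ = 1 / (1 + [H⁺]/K2 + [H⁺]²/(K1K2)) = 1 / (1 + 10^+1.30 + 10^-0.44)
   = 1 / (1 + 19.953 + 0.36308) = 1/21.316 = 0.04691
[CO3²⁻] = α₂ × DIC = 0.04691 × 2.57 = 0.121 mmol/kg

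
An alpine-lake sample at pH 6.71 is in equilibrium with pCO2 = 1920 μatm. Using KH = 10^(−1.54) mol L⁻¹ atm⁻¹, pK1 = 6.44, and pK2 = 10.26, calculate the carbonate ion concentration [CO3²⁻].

[CO3²⁻] = 0.0291 μmol/L

[CO2*] = KH · pCO2 = 10^(−1.54) × 1920×10^-6 = 5.537×10^-5 mol/L
α₀ = 1/(1 + K1/[H⁺] + K1K2/[H⁺]²) = 1/(1 + 10^+0.27 + 10^-3.28) = 0.3493
DIC = [CO2*]/α₀ = 5.537×10^-5 / 0.3493 = 0.1585 mmol/L
[CO3²⁻] = α₂·DIC; α₂ = 0.0001833, so [CO3²⁻] = 0.0001833 × 0.1585 = 2.91×10^-5 mmol/L = 0.0291 μmol/L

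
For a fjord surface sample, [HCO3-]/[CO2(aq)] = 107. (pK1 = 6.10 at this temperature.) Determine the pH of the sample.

pH = 8.13

From K1 = [H⁺][HCO3-]/[CO2(aq)]:  pH = pK1 + log₁₀([HCO3-]/[CO2(aq)])
log₁₀(107) = +2.029
pH = 6.10 + (+2.029) = 8.13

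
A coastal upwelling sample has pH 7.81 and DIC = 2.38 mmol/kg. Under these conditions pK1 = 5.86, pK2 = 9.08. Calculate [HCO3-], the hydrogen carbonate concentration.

α₁ = 1 / (1 + [H⁺]/K1 + K2/[H⁺]) = 1 / (1 + 10^-1.95 + 10^-1.27)
   = 1 / (1 + 0.011220 + 0.053703) = 1/1.0649 = 0.9390
[HCO3⁻] = α₁ × DIC = 0.9390 × 2.38 = 2.23 mmol/kg

[HCO3⁻] = 2.23 mmol/kg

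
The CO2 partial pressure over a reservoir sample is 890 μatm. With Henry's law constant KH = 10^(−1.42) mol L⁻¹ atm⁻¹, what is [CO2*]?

KH = 10^(−1.42) = 3.802×10^-2 mol L⁻¹ atm⁻¹
[CO2*] = KH · pCO2 = 3.802×10^-2 × 890×10^-6 atm = 3.38×10^-5 mol/L

[CO2*] = 33.8 μmol/L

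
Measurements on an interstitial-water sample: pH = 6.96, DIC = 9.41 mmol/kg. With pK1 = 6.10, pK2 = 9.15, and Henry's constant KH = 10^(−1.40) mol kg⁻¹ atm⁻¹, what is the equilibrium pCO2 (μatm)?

α₀ = 1 / (1 + K1/[H⁺] + K1K2/[H⁺]²) = 1 / (1 + 10^+0.86 + 10^-1.33)
   = 1 / (1 + 7.2444 + 0.046774) = 1/8.2911 = 0.1206
[CO2*] = α₀ × DIC = 0.1206 × 9.41 = 1.135 mmol/kg
pCO2 = [CO2*]/KH = 1.135×10^-3 / 3.981×10^-2 = 2.85×10^4 μatm

pCO2 = 2.85×10^4 μatm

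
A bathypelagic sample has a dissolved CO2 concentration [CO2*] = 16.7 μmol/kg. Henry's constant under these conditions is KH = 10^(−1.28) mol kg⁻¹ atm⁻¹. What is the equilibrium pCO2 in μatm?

KH = 10^(−1.28) = 5.248×10^-2 mol kg⁻¹ atm⁻¹
pCO2 = [CO2*]/KH = 16.7×10^-6 / 5.248×10^-2 = 3.18×10^-4 atm = 318 μatm

pCO2 = 318 μatm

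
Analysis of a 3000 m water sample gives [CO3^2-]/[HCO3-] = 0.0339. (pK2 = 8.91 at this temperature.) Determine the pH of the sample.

From K2 = [H⁺][CO3^2-]/[HCO3-]:  pH = pK2 + log₁₀([CO3^2-]/[HCO3-])
log₁₀(0.0339) = -1.470
pH = 8.91 + (-1.470) = 7.44

pH = 7.44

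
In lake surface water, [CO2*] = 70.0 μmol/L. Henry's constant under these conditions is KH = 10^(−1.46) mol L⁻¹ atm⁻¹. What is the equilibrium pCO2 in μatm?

pCO2 = 2020 μatm

KH = 10^(−1.46) = 3.467×10^-2 mol L⁻¹ atm⁻¹
pCO2 = [CO2*]/KH = 70.0×10^-6 / 3.467×10^-2 = 2.02×10^-3 atm = 2020 μatm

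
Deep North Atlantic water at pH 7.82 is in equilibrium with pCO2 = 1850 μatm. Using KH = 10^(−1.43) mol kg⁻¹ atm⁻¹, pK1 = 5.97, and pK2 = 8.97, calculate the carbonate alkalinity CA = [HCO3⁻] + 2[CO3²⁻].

[CO2*] = KH · pCO2 = 10^(−1.43) × 1850×10^-6 = 6.873×10^-5 mol/kg
α₀ = 1/(1 + K1/[H⁺] + K1K2/[H⁺]²) = 1/(1 + 10^+1.85 + 10^+0.70) = 0.01302
DIC = [CO2*]/α₀ = 6.873×10^-5 / 0.01302 = 5.279 mmol/kg
CA = (α₁ + 2α₂)·DIC = (0.9217 + 2×0.06525) × 5.279 = 5.55 mmol/kg

CA = 5.55 mmol/kg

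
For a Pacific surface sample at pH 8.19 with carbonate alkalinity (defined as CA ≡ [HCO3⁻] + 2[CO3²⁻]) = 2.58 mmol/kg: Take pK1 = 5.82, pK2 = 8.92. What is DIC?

DIC = 2.24 mmol/kg

CA = [HCO3⁻] + 2[CO3²⁻] = (α₁ + 2α₂)·DIC
At pH 8.19: [H⁺]/K1 = 10^-2.37 = 0.0042658, K2/[H⁺] = 10^-0.73 = 0.18621
α₁ = 1/(1 + 0.0042658 + 0.18621) = 1/1.1905 = 0.8400; α₂ = α₁·K2/[H⁺] = 0.1564
α₁ + 2α₂ = 1.1528
DIC = CA / (α₁ + 2α₂) = 2.58 / 1.1528 = 2.24 mmol/kg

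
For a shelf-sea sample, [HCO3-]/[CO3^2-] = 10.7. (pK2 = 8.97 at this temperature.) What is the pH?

From K2 = [H⁺][CO3^2-]/[HCO3-]:  pH = pK2 − log₁₀([HCO3-]/[CO3^2-])
log₁₀(10.7) = +1.029
pH = 8.97 − (+1.029) = 7.94

pH = 7.94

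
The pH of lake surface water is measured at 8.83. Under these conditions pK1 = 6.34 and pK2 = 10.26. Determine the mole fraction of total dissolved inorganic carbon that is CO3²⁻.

α₂ = 1 / (1 + [H⁺]/K2 + [H⁺]²/(K1K2)) = 1 / (1 + 10^+1.43 + 10^-1.06)
   = 1 / (1 + 26.915 + 0.087096) = 1/28.002 = 0.03571

α₂ = 0.0357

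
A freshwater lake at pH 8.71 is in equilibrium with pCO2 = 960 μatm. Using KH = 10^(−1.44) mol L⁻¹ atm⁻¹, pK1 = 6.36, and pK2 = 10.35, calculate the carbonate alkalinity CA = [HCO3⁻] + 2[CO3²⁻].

CA = 8.16 mmol/L

[CO2*] = KH · pCO2 = 10^(−1.44) × 960×10^-6 = 3.486×10^-5 mol/L
α₀ = 1/(1 + K1/[H⁺] + K1K2/[H⁺]²) = 1/(1 + 10^+2.35 + 10^+0.71) = 0.004348
DIC = [CO2*]/α₀ = 3.486×10^-5 / 0.004348 = 8.017 mmol/L
CA = (α₁ + 2α₂)·DIC = (0.9734 + 2×0.02230) × 8.017 = 8.16 mmol/L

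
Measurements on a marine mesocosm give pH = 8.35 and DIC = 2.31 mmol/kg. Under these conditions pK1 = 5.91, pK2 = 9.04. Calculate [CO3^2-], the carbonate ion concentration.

[CO3²⁻] = 0.390 mmol/kg

α₂ = 1 / (1 + [H⁺]/K2 + [H⁺]²/(K1K2)) = 1 / (1 + 10^+0.69 + 10^-1.75)
   = 1 / (1 + 4.8978 + 0.017783) = 1/5.9156 = 0.1690
[CO3²⁻] = α₂ × DIC = 0.1690 × 2.31 = 0.390 mmol/kg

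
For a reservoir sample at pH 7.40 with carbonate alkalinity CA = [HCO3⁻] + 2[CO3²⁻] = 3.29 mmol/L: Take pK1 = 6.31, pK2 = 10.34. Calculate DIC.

CA = [HCO3⁻] + 2[CO3²⁻] = (α₁ + 2α₂)·DIC
At pH 7.40: [H⁺]/K1 = 10^-1.09 = 0.081283, K2/[H⁺] = 10^-2.94 = 0.0011482
α₁ = 1/(1 + 0.081283 + 0.0011482) = 1/1.0824 = 0.9238; α₂ = α₁·K2/[H⁺] = 0.001061
α₁ + 2α₂ = 0.9260
DIC = CA / (α₁ + 2α₂) = 3.29 / 0.9260 = 3.55 mmol/L

DIC = 3.55 mmol/L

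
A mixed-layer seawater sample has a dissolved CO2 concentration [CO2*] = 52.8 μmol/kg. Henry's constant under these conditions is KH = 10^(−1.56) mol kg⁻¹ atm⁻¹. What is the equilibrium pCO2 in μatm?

KH = 10^(−1.56) = 2.754×10^-2 mol kg⁻¹ atm⁻¹
pCO2 = [CO2*]/KH = 52.8×10^-6 / 2.754×10^-2 = 1.92×10^-3 atm = 1920 μatm

pCO2 = 1920 μatm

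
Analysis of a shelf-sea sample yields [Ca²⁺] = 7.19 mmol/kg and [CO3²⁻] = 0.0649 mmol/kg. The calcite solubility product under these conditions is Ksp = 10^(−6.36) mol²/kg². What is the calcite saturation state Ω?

Ksp = 10^(−6.36) = 4.365×10^-7
Ω = [Ca²⁺][CO3²⁻]/Ksp = (7.19×10^-3)(0.0649×10^-3) / 4.365×10^-7 = 1.07

Ω = 1.07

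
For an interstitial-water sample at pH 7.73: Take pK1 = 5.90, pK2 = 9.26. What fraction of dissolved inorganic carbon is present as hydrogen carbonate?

α₁ = 0.958

α₁ = 1 / (1 + [H⁺]/K1 + K2/[H⁺]) = 1 / (1 + 10^-1.83 + 10^-1.53)
   = 1 / (1 + 0.014791 + 0.029512) = 1/1.0443 = 0.9576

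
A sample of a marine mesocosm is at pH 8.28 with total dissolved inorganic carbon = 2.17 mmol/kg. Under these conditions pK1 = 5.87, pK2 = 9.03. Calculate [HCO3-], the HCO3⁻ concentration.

α₁ = 1 / (1 + [H⁺]/K1 + K2/[H⁺]) = 1 / (1 + 10^-2.41 + 10^-0.75)
   = 1 / (1 + 0.0038905 + 0.17783) = 1/1.1817 = 0.8462
[HCO3⁻] = α₁ × DIC = 0.8462 × 2.17 = 1.84 mmol/kg

[HCO3⁻] = 1.84 mmol/kg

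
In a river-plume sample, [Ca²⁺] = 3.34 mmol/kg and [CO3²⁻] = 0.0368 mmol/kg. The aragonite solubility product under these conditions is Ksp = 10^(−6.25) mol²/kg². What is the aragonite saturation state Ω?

Ω = 0.219

Ksp = 10^(−6.25) = 5.623×10^-7
Ω = [Ca²⁺][CO3²⁻]/Ksp = (3.34×10^-3)(0.0368×10^-3) / 5.623×10^-7 = 0.219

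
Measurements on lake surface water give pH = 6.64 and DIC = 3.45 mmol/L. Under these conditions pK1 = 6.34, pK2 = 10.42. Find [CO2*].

α₀ = 1 / (1 + K1/[H⁺] + K1K2/[H⁺]²) = 1 / (1 + 10^+0.30 + 10^-3.48)
   = 1 / (1 + 1.9953 + 0.00033113) = 1/2.9956 = 0.3338
[CO2*] = α₀ × DIC = 0.3338 × 3.45 = 1.15 mmol/L

[CO2*] = 1.15 mmol/L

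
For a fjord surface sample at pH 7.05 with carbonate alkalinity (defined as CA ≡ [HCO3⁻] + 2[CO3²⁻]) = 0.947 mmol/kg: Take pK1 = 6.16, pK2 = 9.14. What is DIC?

CA = [HCO3⁻] + 2[CO3²⁻] = (α₁ + 2α₂)·DIC
At pH 7.05: [H⁺]/K1 = 10^-0.89 = 0.12882, K2/[H⁺] = 10^-2.09 = 0.0081283
α₁ = 1/(1 + 0.12882 + 0.0081283) = 1/1.1370 = 0.8795; α₂ = α₁·K2/[H⁺] = 0.007149
α₁ + 2α₂ = 0.8938
DIC = CA / (α₁ + 2α₂) = 0.947 / 0.8938 = 1.06 mmol/kg

DIC = 1.06 mmol/kg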